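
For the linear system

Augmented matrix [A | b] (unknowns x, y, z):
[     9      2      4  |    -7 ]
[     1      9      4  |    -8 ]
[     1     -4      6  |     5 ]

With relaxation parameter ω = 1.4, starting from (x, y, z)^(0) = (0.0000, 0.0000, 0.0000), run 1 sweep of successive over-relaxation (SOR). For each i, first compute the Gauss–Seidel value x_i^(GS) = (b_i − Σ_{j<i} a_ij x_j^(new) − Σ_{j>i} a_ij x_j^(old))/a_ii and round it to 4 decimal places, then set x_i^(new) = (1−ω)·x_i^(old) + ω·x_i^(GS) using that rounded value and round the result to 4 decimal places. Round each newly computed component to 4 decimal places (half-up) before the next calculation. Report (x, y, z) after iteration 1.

Iteration 1:
  x: GS value = (-7 - (2)·0.0000 - (4)·0.0000) / (9) = -0.7778;  x ← (1−ω)·0.0000 + ω·-0.7778 = -1.0889
  y: GS value = (-8 - (1)·-1.0889 - (4)·0.0000) / (9) = -0.7679;  y ← (1−ω)·0.0000 + ω·-0.7679 = -1.0751
  z: GS value = (5 - (1)·-1.0889 - (-4)·-1.0751) / (6) = 0.2981;  z ← (1−ω)·0.0000 + ω·0.2981 = 0.4173

(-1.0889, -1.0751, 0.4173)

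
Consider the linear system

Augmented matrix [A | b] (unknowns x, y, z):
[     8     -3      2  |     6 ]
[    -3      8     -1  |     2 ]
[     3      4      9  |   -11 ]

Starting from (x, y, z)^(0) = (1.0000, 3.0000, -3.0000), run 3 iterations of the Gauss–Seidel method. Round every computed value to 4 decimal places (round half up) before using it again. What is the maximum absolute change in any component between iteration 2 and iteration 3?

0.2162

Iteration 1:
  x = (6 - (-3)·3.0000 - (2)·-3.0000) / (8) = 2.6250
  y = (2 - (-3)·2.6250 - (-1)·-3.0000) / (8) = 0.8594
  z = (-11 - (3)·2.6250 - (4)·0.8594) / (9) = -2.4792
Iteration 2:
  x = (6 - (-3)·0.8594 - (2)·-2.4792) / (8) = 1.6921
  y = (2 - (-3)·1.6921 - (-1)·-2.4792) / (8) = 0.5746
  z = (-11 - (3)·1.6921 - (4)·0.5746) / (9) = -2.0416
Iteration 3:
  x = (6 - (-3)·0.5746 - (2)·-2.0416) / (8) = 1.4759
  y = (2 - (-3)·1.4759 - (-1)·-2.0416) / (8) = 0.5483
  z = (-11 - (3)·1.4759 - (4)·0.5483) / (9) = -1.9579
Change: (-0.2162, -0.0263, 0.0837) → max |·| = 0.2162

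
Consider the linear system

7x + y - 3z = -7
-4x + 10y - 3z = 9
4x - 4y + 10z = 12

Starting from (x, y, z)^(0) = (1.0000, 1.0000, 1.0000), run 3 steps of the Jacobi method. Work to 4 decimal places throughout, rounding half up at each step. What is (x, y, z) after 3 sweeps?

Iteration 1:
  x = (-7 - (1)·1.0000 - (-3)·1.0000) / (7) = -0.7143
  y = (9 - (-4)·1.0000 - (-3)·1.0000) / (10) = 1.6000
  z = (12 - (4)·1.0000 - (-4)·1.0000) / (10) = 1.2000
Iteration 2:
  x = (-7 - (1)·1.6000 - (-3)·1.2000) / (7) = -0.7143
  y = (9 - (-4)·-0.7143 - (-3)·1.2000) / (10) = 0.9743
  z = (12 - (4)·-0.7143 - (-4)·1.6000) / (10) = 2.1257
Iteration 3:
  x = (-7 - (1)·0.9743 - (-3)·2.1257) / (7) = -0.2282
  y = (9 - (-4)·-0.7143 - (-3)·2.1257) / (10) = 1.2520
  z = (12 - (4)·-0.7143 - (-4)·0.9743) / (10) = 1.8754

(-0.2282, 1.2520, 1.8754)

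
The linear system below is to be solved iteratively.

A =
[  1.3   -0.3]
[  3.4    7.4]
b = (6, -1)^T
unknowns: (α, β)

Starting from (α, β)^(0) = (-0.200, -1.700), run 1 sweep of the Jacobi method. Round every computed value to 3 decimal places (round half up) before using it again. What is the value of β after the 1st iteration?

-0.043

Iteration 1:
  α = (6 - (-0.3)·-1.700) / (1.3) = 4.223
  β = (-1 - (3.4)·-0.200) / (7.4) = -0.043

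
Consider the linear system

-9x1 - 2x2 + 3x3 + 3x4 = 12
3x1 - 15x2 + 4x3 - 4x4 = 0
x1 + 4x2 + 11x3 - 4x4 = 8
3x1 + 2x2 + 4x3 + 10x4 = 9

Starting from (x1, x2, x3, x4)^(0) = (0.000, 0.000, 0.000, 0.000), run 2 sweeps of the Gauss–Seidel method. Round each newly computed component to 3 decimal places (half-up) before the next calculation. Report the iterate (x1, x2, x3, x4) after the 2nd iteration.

(-0.634, -0.135, 1.189, 0.642)

Iteration 1:
  x1 = (12 - (-2)·0.000 - (3)·0.000 - (3)·0.000) / (-9) = -1.333
  x2 = (0 - (3)·-1.333 - (4)·0.000 - (-4)·0.000) / (-15) = -0.267
  x3 = (8 - (1)·-1.333 - (4)·-0.267 - (-4)·0.000) / (11) = 0.946
  x4 = (9 - (3)·-1.333 - (2)·-0.267 - (4)·0.946) / (10) = 0.975
Iteration 2:
  x1 = (12 - (-2)·-0.267 - (3)·0.946 - (3)·0.975) / (-9) = -0.634
  x2 = (0 - (3)·-0.634 - (4)·0.946 - (-4)·0.975) / (-15) = -0.135
  x3 = (8 - (1)·-0.634 - (4)·-0.135 - (-4)·0.975) / (11) = 1.189
  x4 = (9 - (3)·-0.634 - (2)·-0.135 - (4)·1.189) / (10) = 0.642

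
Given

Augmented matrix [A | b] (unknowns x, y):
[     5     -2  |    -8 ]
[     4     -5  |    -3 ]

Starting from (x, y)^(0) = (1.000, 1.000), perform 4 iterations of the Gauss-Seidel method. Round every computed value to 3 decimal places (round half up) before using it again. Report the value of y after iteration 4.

Iteration 1:
  x = (-8 - (-2)·1.000) / (5) = -1.200
  y = (-3 - (4)·-1.200) / (-5) = -0.360
Iteration 2:
  x = (-8 - (-2)·-0.360) / (5) = -1.744
  y = (-3 - (4)·-1.744) / (-5) = -0.795
Iteration 3:
  x = (-8 - (-2)·-0.795) / (5) = -1.918
  y = (-3 - (4)·-1.918) / (-5) = -0.934
Iteration 4:
  x = (-8 - (-2)·-0.934) / (5) = -1.974
  y = (-3 - (4)·-1.974) / (-5) = -0.979

-0.979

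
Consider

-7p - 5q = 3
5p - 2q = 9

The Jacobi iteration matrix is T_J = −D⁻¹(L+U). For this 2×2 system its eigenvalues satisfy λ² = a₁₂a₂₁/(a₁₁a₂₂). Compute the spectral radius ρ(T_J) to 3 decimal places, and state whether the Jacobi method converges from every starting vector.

1.336

a₁₂a₂₁/(a₁₁a₂₂) = (-5)·(5) / ((-7)·(-2)) = -1.785714
ρ = √|-1.785714| = √1.785714 = 1.336
ρ > 1, so Jacobi diverges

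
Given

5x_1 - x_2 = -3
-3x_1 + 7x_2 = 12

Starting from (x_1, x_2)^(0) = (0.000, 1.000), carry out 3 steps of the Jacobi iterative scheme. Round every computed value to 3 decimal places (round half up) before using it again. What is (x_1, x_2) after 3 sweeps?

(-0.291, 1.604)

Iteration 1:
  x_1 = (-3 - (-1)·1.000) / (5) = -0.400
  x_2 = (12 - (-3)·0.000) / (7) = 1.714
Iteration 2:
  x_1 = (-3 - (-1)·1.714) / (5) = -0.257
  x_2 = (12 - (-3)·-0.400) / (7) = 1.543
Iteration 3:
  x_1 = (-3 - (-1)·1.543) / (5) = -0.291
  x_2 = (12 - (-3)·-0.257) / (7) = 1.604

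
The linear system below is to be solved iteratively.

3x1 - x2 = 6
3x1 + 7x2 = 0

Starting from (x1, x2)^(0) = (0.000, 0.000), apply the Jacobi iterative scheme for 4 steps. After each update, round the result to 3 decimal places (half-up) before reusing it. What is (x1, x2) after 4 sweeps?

(1.714, -0.735)

Iteration 1:
  x1 = (6 - (-1)·0.000) / (3) = 2.000
  x2 = (0 - (3)·0.000) / (7) = 0.000
Iteration 2:
  x1 = (6 - (-1)·0.000) / (3) = 2.000
  x2 = (0 - (3)·2.000) / (7) = -0.857
Iteration 3:
  x1 = (6 - (-1)·-0.857) / (3) = 1.714
  x2 = (0 - (3)·2.000) / (7) = -0.857
Iteration 4:
  x1 = (6 - (-1)·-0.857) / (3) = 1.714
  x2 = (0 - (3)·1.714) / (7) = -0.735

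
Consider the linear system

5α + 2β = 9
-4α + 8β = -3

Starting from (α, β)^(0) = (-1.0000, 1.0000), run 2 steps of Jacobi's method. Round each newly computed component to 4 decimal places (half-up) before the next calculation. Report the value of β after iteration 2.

0.3250

Iteration 1:
  α = (9 - (2)·1.0000) / (5) = 1.4000
  β = (-3 - (-4)·-1.0000) / (8) = -0.8750
Iteration 2:
  α = (9 - (2)·-0.8750) / (5) = 2.1500
  β = (-3 - (-4)·1.4000) / (8) = 0.3250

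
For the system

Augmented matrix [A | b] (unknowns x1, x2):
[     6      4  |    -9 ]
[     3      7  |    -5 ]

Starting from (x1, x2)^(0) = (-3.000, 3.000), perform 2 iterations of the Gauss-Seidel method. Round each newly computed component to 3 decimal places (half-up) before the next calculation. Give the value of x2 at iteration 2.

Iteration 1:
  x1 = (-9 - (4)·3.000) / (6) = -3.500
  x2 = (-5 - (3)·-3.500) / (7) = 0.786
Iteration 2:
  x1 = (-9 - (4)·0.786) / (6) = -2.024
  x2 = (-5 - (3)·-2.024) / (7) = 0.153

0.153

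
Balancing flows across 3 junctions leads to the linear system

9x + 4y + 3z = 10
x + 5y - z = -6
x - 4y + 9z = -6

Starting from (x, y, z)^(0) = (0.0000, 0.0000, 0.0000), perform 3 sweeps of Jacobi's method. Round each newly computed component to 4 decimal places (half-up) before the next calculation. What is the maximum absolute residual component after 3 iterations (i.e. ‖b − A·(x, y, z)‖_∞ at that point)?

Iteration 1:
  x = (10 - (4)·0.0000 - (3)·0.0000) / (9) = 1.1111
  y = (-6 - (1)·0.0000 - (-1)·0.0000) / (5) = -1.2000
  z = (-6 - (1)·0.0000 - (-4)·0.0000) / (9) = -0.6667
Iteration 2:
  x = (10 - (4)·-1.2000 - (3)·-0.6667) / (9) = 1.8667
  y = (-6 - (1)·1.1111 - (-1)·-0.6667) / (5) = -1.5556
  z = (-6 - (1)·1.1111 - (-4)·-1.2000) / (9) = -1.3235
Iteration 3:
  x = (10 - (4)·-1.5556 - (3)·-1.3235) / (9) = 2.2437
  y = (-6 - (1)·1.8667 - (-1)·-1.3235) / (5) = -1.8380
  z = (-6 - (1)·1.8667 - (-4)·-1.5556) / (9) = -1.5655
Residual b − A·x = (1.8552, -0.6192, -1.5062); ∞-norm = 1.8552

1.8552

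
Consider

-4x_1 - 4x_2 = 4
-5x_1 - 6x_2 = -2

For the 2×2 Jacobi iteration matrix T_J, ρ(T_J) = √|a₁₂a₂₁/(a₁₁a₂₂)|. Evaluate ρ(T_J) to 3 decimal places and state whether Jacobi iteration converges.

a₁₂a₂₁/(a₁₁a₂₂) = (-4)·(-5) / ((-4)·(-6)) = 0.833333
ρ = √|0.833333| = √0.833333 = 0.913
ρ < 1, so Jacobi converges

0.913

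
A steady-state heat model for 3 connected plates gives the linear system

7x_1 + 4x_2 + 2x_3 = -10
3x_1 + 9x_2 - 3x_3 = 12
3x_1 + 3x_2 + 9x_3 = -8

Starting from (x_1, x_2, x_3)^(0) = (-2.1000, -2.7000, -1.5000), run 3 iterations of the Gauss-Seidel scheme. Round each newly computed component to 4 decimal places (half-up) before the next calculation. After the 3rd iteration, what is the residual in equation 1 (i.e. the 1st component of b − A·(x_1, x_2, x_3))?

-1.4139

Iteration 1:
  x_1 = (-10 - (4)·-2.7000 - (2)·-1.5000) / (7) = 0.5429
  x_2 = (12 - (3)·0.5429 - (-3)·-1.5000) / (9) = 0.6524
  x_3 = (-8 - (3)·0.5429 - (3)·0.6524) / (9) = -1.2873
Iteration 2:
  x_1 = (-10 - (4)·0.6524 - (2)·-1.2873) / (7) = -1.4336
  x_2 = (12 - (3)·-1.4336 - (-3)·-1.2873) / (9) = 1.3821
  x_3 = (-8 - (3)·-1.4336 - (3)·1.3821) / (9) = -0.8717
Iteration 3:
  x_1 = (-10 - (4)·1.3821 - (2)·-0.8717) / (7) = -1.9693
  x_2 = (12 - (3)·-1.9693 - (-3)·-0.8717) / (9) = 1.6992
  x_3 = (-8 - (3)·-1.9693 - (3)·1.6992) / (9) = -0.7989
Residual b − A·x = (-1.4139, 0.2184, 0.0004)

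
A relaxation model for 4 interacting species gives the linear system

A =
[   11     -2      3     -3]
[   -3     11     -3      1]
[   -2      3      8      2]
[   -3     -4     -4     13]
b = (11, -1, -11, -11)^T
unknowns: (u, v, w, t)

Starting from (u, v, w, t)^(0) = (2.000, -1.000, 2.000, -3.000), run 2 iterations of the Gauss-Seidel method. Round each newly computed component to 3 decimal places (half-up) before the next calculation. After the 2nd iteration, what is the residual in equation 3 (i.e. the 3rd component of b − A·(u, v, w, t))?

-0.495

Iteration 1:
  u = (11 - (-2)·-1.000 - (3)·2.000 - (-3)·-3.000) / (11) = -0.545
  v = (-1 - (-3)·-0.545 - (-3)·2.000 - (1)·-3.000) / (11) = 0.579
  w = (-11 - (-2)·-0.545 - (3)·0.579 - (2)·-3.000) / (8) = -0.978
  t = (-11 - (-3)·-0.545 - (-4)·0.579 - (-4)·-0.978) / (13) = -1.095
Iteration 2:
  u = (11 - (-2)·0.579 - (3)·-0.978 - (-3)·-1.095) / (11) = 1.073
  v = (-1 - (-3)·1.073 - (-3)·-0.978 - (1)·-1.095) / (11) = 0.035
  w = (-11 - (-2)·1.073 - (3)·0.035 - (2)·-1.095) / (8) = -0.846
  t = (-11 - (-3)·1.073 - (-4)·0.035 - (-4)·-0.846) / (13) = -0.848
Residual b − A·x = (-0.739, 0.144, -0.495, -0.001)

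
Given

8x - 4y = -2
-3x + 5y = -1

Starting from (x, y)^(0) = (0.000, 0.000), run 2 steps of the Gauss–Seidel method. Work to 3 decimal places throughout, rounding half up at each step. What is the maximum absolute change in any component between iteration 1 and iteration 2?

Iteration 1:
  x = (-2 - (-4)·0.000) / (8) = -0.250
  y = (-1 - (-3)·-0.250) / (5) = -0.350
Iteration 2:
  x = (-2 - (-4)·-0.350) / (8) = -0.425
  y = (-1 - (-3)·-0.425) / (5) = -0.455
Change: (-0.175, -0.105) → max |·| = 0.175

0.175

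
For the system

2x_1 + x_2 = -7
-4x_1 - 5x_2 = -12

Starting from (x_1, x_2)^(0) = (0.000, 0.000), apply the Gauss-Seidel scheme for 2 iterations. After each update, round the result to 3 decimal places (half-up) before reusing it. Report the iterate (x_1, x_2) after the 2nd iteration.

Iteration 1:
  x_1 = (-7 - (1)·0.000) / (2) = -3.500
  x_2 = (-12 - (-4)·-3.500) / (-5) = 5.200
Iteration 2:
  x_1 = (-7 - (1)·5.200) / (2) = -6.100
  x_2 = (-12 - (-4)·-6.100) / (-5) = 7.280

(-6.100, 7.280)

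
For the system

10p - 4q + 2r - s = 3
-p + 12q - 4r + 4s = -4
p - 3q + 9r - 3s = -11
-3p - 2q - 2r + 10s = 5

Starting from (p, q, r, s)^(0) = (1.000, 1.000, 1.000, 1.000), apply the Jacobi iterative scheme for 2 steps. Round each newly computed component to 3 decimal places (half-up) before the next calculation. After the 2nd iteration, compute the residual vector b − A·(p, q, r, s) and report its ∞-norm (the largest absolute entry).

3.932

Iteration 1:
  p = (3 - (-4)·1.000 - (2)·1.000 - (-1)·1.000) / (10) = 0.600
  q = (-4 - (-1)·1.000 - (-4)·1.000 - (4)·1.000) / (12) = -0.250
  r = (-11 - (1)·1.000 - (-3)·1.000 - (-3)·1.000) / (9) = -0.667
  s = (5 - (-3)·1.000 - (-2)·1.000 - (-2)·1.000) / (10) = 1.200
Iteration 2:
  p = (3 - (-4)·-0.250 - (2)·-0.667 - (-1)·1.200) / (10) = 0.453
  q = (-4 - (-1)·0.600 - (-4)·-0.667 - (4)·1.200) / (12) = -0.906
  r = (-11 - (1)·0.600 - (-3)·-0.250 - (-3)·1.200) / (9) = -0.972
  s = (5 - (-3)·0.600 - (-2)·-0.250 - (-2)·-0.667) / (10) = 0.497
Residual b − A·x = (-2.713, 1.449, -3.932, -2.367); ∞-norm = 3.932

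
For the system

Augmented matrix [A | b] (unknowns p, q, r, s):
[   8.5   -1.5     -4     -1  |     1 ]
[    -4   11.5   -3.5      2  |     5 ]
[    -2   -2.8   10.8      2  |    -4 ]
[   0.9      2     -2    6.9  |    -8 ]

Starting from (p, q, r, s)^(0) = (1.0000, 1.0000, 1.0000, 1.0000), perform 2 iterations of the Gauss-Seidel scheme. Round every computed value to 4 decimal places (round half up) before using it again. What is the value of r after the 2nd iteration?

Iteration 1:
  p = (1 - (-1.5)·1.0000 - (-4)·1.0000 - (-1)·1.0000) / (8.5) = 0.8824
  q = (5 - (-4)·0.8824 - (-3.5)·1.0000 - (2)·1.0000) / (11.5) = 0.8721
  r = (-4 - (-2)·0.8824 - (-2.8)·0.8721 - (2)·1.0000) / (10.8) = -0.1660
  s = (-8 - (0.9)·0.8824 - (2)·0.8721 - (-2)·-0.1660) / (6.9) = -1.5754
Iteration 2:
  p = (1 - (-1.5)·0.8721 - (-4)·-0.1660 - (-1)·-1.5754) / (8.5) = 0.0081
  q = (5 - (-4)·0.0081 - (-3.5)·-0.1660 - (2)·-1.5754) / (11.5) = 0.6611
  r = (-4 - (-2)·0.0081 - (-2.8)·0.6611 - (2)·-1.5754) / (10.8) = 0.0943
  s = (-8 - (0.9)·0.0081 - (2)·0.6611 - (-2)·0.0943) / (6.9) = -1.3248

0.0943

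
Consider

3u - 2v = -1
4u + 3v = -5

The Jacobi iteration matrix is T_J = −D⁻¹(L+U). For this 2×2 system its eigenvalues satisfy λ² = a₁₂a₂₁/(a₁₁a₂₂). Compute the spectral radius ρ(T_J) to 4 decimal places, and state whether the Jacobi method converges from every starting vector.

0.9428

a₁₂a₂₁/(a₁₁a₂₂) = (-2)·(4) / ((3)·(3)) = -0.888889
ρ = √|-0.888889| = √0.888889 = 0.9428
ρ < 1, so Jacobi converges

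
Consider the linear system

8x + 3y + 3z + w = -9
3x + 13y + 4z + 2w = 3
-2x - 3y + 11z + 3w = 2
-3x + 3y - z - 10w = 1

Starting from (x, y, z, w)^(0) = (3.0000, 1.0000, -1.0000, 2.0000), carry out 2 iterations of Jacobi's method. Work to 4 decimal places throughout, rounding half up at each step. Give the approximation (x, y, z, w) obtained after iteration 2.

(-1.0474, 0.5005, -0.0304, 0.1286)

Iteration 1:
  x = (-9 - (3)·1.0000 - (3)·-1.0000 - (1)·2.0000) / (8) = -1.3750
  y = (3 - (3)·3.0000 - (4)·-1.0000 - (2)·2.0000) / (13) = -0.4615
  z = (2 - (-2)·3.0000 - (-3)·1.0000 - (3)·2.0000) / (11) = 0.4545
  w = (1 - (-3)·3.0000 - (3)·1.0000 - (-1)·-1.0000) / (-10) = -0.6000
Iteration 2:
  x = (-9 - (3)·-0.4615 - (3)·0.4545 - (1)·-0.6000) / (8) = -1.0474
  y = (3 - (3)·-1.3750 - (4)·0.4545 - (2)·-0.6000) / (13) = 0.5005
  z = (2 - (-2)·-1.3750 - (-3)·-0.4615 - (3)·-0.6000) / (11) = -0.0304
  w = (1 - (-3)·-1.3750 - (3)·-0.4615 - (-1)·0.4545) / (-10) = 0.1286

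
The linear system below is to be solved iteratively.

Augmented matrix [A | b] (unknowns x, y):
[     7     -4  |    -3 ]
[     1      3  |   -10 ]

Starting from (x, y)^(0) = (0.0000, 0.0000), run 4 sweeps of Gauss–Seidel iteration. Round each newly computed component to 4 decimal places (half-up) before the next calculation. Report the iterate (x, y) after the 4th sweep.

(-1.9706, -2.6765)

Iteration 1:
  x = (-3 - (-4)·0.0000) / (7) = -0.4286
  y = (-10 - (1)·-0.4286) / (3) = -3.1905
Iteration 2:
  x = (-3 - (-4)·-3.1905) / (7) = -2.2517
  y = (-10 - (1)·-2.2517) / (3) = -2.5828
Iteration 3:
  x = (-3 - (-4)·-2.5828) / (7) = -1.9045
  y = (-10 - (1)·-1.9045) / (3) = -2.6985
Iteration 4:
  x = (-3 - (-4)·-2.6985) / (7) = -1.9706
  y = (-10 - (1)·-1.9706) / (3) = -2.6765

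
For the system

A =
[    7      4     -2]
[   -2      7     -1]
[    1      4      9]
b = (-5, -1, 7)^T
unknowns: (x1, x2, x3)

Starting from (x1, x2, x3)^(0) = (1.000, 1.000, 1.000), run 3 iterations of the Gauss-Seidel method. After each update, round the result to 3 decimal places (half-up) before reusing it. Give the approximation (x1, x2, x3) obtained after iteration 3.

Iteration 1:
  x1 = (-5 - (4)·1.000 - (-2)·1.000) / (7) = -1.000
  x2 = (-1 - (-2)·-1.000 - (-1)·1.000) / (7) = -0.286
  x3 = (7 - (1)·-1.000 - (4)·-0.286) / (9) = 1.016
Iteration 2:
  x1 = (-5 - (4)·-0.286 - (-2)·1.016) / (7) = -0.261
  x2 = (-1 - (-2)·-0.261 - (-1)·1.016) / (7) = -0.072
  x3 = (7 - (1)·-0.261 - (4)·-0.072) / (9) = 0.839
Iteration 3:
  x1 = (-5 - (4)·-0.072 - (-2)·0.839) / (7) = -0.433
  x2 = (-1 - (-2)·-0.433 - (-1)·0.839) / (7) = -0.147
  x3 = (7 - (1)·-0.433 - (4)·-0.147) / (9) = 0.891

(-0.433, -0.147, 0.891)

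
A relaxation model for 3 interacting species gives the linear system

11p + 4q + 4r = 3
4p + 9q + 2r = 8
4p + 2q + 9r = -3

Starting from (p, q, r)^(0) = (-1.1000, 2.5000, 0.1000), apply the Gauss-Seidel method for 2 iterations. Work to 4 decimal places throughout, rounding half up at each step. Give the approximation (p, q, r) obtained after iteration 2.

Iteration 1:
  p = (3 - (4)·2.5000 - (4)·0.1000) / (11) = -0.6727
  q = (8 - (4)·-0.6727 - (2)·0.1000) / (9) = 1.1656
  r = (-3 - (4)·-0.6727 - (2)·1.1656) / (9) = -0.2934
Iteration 2:
  p = (3 - (4)·1.1656 - (4)·-0.2934) / (11) = -0.0444
  q = (8 - (4)·-0.0444 - (2)·-0.2934) / (9) = 0.9738
  r = (-3 - (4)·-0.0444 - (2)·0.9738) / (9) = -0.5300

(-0.0444, 0.9738, -0.5300)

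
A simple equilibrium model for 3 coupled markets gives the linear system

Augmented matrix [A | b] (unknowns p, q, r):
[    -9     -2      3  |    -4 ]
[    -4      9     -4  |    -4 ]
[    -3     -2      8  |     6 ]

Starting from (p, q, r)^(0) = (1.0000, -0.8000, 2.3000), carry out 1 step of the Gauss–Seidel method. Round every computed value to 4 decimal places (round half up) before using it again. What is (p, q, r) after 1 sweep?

(1.3889, 1.1951, 1.5696)

Iteration 1:
  p = (-4 - (-2)·-0.8000 - (3)·2.3000) / (-9) = 1.3889
  q = (-4 - (-4)·1.3889 - (-4)·2.3000) / (9) = 1.1951
  r = (6 - (-3)·1.3889 - (-2)·1.1951) / (8) = 1.5696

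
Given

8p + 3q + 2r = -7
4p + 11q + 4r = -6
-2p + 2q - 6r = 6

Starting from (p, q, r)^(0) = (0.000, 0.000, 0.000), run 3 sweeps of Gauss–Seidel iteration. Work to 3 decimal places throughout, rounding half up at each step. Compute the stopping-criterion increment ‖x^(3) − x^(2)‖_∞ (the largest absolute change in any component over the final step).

0.060

Iteration 1:
  p = (-7 - (3)·0.000 - (2)·0.000) / (8) = -0.875
  q = (-6 - (4)·-0.875 - (4)·0.000) / (11) = -0.227
  r = (6 - (-2)·-0.875 - (2)·-0.227) / (-6) = -0.784
Iteration 2:
  p = (-7 - (3)·-0.227 - (2)·-0.784) / (8) = -0.594
  q = (-6 - (4)·-0.594 - (4)·-0.784) / (11) = -0.044
  r = (6 - (-2)·-0.594 - (2)·-0.044) / (-6) = -0.817
Iteration 3:
  p = (-7 - (3)·-0.044 - (2)·-0.817) / (8) = -0.654
  q = (-6 - (4)·-0.654 - (4)·-0.817) / (11) = -0.011
  r = (6 - (-2)·-0.654 - (2)·-0.011) / (-6) = -0.786
Change: (-0.060, 0.033, 0.031) → max |·| = 0.060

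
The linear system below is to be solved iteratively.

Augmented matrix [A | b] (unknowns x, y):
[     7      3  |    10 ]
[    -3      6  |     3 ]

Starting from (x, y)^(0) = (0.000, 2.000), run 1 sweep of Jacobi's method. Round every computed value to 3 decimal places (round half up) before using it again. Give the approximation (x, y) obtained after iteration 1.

Iteration 1:
  x = (10 - (3)·2.000) / (7) = 0.571
  y = (3 - (-3)·0.000) / (6) = 0.500

(0.571, 0.500)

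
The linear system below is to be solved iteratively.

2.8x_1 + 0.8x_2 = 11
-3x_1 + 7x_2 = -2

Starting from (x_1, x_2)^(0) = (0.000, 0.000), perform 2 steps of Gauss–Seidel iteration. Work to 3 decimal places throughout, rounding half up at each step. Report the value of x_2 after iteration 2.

1.227

Iteration 1:
  x_1 = (11 - (0.8)·0.000) / (2.8) = 3.929
  x_2 = (-2 - (-3)·3.929) / (7) = 1.398
Iteration 2:
  x_1 = (11 - (0.8)·1.398) / (2.8) = 3.529
  x_2 = (-2 - (-3)·3.529) / (7) = 1.227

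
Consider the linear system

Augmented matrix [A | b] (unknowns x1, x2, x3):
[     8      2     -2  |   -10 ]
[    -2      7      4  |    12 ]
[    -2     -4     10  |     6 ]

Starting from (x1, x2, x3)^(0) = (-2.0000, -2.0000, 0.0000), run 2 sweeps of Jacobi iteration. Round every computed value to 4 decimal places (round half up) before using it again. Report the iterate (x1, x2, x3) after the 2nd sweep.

(-1.6857, 1.8429, 0.9072)

Iteration 1:
  x1 = (-10 - (2)·-2.0000 - (-2)·0.0000) / (8) = -0.7500
  x2 = (12 - (-2)·-2.0000 - (4)·0.0000) / (7) = 1.1429
  x3 = (6 - (-2)·-2.0000 - (-4)·-2.0000) / (10) = -0.6000
Iteration 2:
  x1 = (-10 - (2)·1.1429 - (-2)·-0.6000) / (8) = -1.6857
  x2 = (12 - (-2)·-0.7500 - (4)·-0.6000) / (7) = 1.8429
  x3 = (6 - (-2)·-0.7500 - (-4)·1.1429) / (10) = 0.9072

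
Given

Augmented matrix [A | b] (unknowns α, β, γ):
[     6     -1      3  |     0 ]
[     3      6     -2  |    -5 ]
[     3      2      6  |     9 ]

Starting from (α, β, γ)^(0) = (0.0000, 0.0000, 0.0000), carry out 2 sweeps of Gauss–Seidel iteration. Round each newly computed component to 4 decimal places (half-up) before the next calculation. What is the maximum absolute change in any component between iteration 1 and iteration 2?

1.1065

Iteration 1:
  α = (0 - (-1)·0.0000 - (3)·0.0000) / (6) = 0.0000
  β = (-5 - (3)·0.0000 - (-2)·0.0000) / (6) = -0.8333
  γ = (9 - (3)·0.0000 - (2)·-0.8333) / (6) = 1.7778
Iteration 2:
  α = (0 - (-1)·-0.8333 - (3)·1.7778) / (6) = -1.0278
  β = (-5 - (3)·-1.0278 - (-2)·1.7778) / (6) = 0.2732
  γ = (9 - (3)·-1.0278 - (2)·0.2732) / (6) = 1.9228
Change: (-1.0278, 1.1065, 0.1450) → max |·| = 1.1065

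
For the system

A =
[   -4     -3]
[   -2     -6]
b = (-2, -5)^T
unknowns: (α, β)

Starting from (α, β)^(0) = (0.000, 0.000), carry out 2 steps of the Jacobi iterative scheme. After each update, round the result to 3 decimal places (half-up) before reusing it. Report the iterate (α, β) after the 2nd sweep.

(-0.125, 0.667)

Iteration 1:
  α = (-2 - (-3)·0.000) / (-4) = 0.500
  β = (-5 - (-2)·0.000) / (-6) = 0.833
Iteration 2:
  α = (-2 - (-3)·0.833) / (-4) = -0.125
  β = (-5 - (-2)·0.500) / (-6) = 0.667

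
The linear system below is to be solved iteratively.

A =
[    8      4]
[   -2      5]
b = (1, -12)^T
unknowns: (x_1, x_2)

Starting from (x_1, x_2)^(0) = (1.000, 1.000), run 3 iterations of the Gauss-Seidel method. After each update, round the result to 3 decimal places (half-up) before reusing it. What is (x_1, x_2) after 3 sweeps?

(1.045, -1.982)

Iteration 1:
  x_1 = (1 - (4)·1.000) / (8) = -0.375
  x_2 = (-12 - (-2)·-0.375) / (5) = -2.550
Iteration 2:
  x_1 = (1 - (4)·-2.550) / (8) = 1.400
  x_2 = (-12 - (-2)·1.400) / (5) = -1.840
Iteration 3:
  x_1 = (1 - (4)·-1.840) / (8) = 1.045
  x_2 = (-12 - (-2)·1.045) / (5) = -1.982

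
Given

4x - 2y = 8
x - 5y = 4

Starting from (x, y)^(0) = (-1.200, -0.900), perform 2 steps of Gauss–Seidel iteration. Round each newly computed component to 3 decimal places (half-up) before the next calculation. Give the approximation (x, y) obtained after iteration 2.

Iteration 1:
  x = (8 - (-2)·-0.900) / (4) = 1.550
  y = (4 - (1)·1.550) / (-5) = -0.490
Iteration 2:
  x = (8 - (-2)·-0.490) / (4) = 1.755
  y = (4 - (1)·1.755) / (-5) = -0.449

(1.755, -0.449)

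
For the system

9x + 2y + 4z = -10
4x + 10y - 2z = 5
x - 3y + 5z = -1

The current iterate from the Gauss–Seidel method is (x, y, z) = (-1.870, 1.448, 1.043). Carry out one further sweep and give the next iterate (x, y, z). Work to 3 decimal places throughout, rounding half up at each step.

One sweep:
  x = (-10 - (2)·1.448 - (4)·1.043) / (9) = -1.896
  y = (5 - (4)·-1.896 - (-2)·1.043) / (10) = 1.467
  z = (-1 - (1)·-1.896 - (-3)·1.467) / (5) = 1.059

(-1.896, 1.467, 1.059)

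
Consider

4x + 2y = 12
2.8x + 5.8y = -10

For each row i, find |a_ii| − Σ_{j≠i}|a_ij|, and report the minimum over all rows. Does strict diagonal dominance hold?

2

row 1: |4| − (2) = 2
row 2: |5.8| − (2.8) = 3
minimum over rows = 2 → strictly diagonally dominant (convergence guaranteed)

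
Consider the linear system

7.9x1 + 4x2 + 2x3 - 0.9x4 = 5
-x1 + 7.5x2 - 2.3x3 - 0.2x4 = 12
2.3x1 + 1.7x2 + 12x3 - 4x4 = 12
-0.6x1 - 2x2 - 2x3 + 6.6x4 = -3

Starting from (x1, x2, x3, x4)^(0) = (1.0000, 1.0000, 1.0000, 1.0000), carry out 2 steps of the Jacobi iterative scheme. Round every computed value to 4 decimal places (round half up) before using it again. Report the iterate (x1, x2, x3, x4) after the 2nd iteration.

(-0.6391, 1.9114, 0.7905, 0.4736)

Iteration 1:
  x1 = (5 - (4)·1.0000 - (2)·1.0000 - (-0.9)·1.0000) / (7.9) = -0.0127
  x2 = (12 - (-1)·1.0000 - (-2.3)·1.0000 - (-0.2)·1.0000) / (7.5) = 2.0667
  x3 = (12 - (2.3)·1.0000 - (1.7)·1.0000 - (-4)·1.0000) / (12) = 1.0000
  x4 = (-3 - (-0.6)·1.0000 - (-2)·1.0000 - (-2)·1.0000) / (6.6) = 0.2424
Iteration 2:
  x1 = (5 - (4)·2.0667 - (2)·1.0000 - (-0.9)·0.2424) / (7.9) = -0.6391
  x2 = (12 - (-1)·-0.0127 - (-2.3)·1.0000 - (-0.2)·0.2424) / (7.5) = 1.9114
  x3 = (12 - (2.3)·-0.0127 - (1.7)·2.0667 - (-4)·0.2424) / (12) = 0.7905
  x4 = (-3 - (-0.6)·-0.0127 - (-2)·2.0667 - (-2)·1.0000) / (6.6) = 0.4736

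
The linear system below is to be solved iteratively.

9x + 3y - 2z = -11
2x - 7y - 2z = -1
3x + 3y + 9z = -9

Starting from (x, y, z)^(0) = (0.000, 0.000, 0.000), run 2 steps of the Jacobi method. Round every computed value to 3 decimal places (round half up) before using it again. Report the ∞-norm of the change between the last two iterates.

Iteration 1:
  x = (-11 - (3)·0.000 - (-2)·0.000) / (9) = -1.222
  y = (-1 - (2)·0.000 - (-2)·0.000) / (-7) = 0.143
  z = (-9 - (3)·0.000 - (3)·0.000) / (9) = -1.000
Iteration 2:
  x = (-11 - (3)·0.143 - (-2)·-1.000) / (9) = -1.492
  y = (-1 - (2)·-1.222 - (-2)·-1.000) / (-7) = 0.079
  z = (-9 - (3)·-1.222 - (3)·0.143) / (9) = -0.640
Change: (-0.270, -0.064, 0.360) → max |·| = 0.360

0.360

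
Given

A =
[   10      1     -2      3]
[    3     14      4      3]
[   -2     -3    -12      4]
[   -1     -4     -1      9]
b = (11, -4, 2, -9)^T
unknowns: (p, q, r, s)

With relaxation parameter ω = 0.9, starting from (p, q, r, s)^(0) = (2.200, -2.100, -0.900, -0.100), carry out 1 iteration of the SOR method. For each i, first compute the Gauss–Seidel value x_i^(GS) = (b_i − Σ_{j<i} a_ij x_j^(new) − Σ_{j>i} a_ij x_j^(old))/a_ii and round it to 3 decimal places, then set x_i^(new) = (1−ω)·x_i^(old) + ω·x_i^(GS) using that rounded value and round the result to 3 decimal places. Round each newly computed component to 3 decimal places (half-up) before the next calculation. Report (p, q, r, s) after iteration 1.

(1.264, -0.460, -0.356, -1.004)

Iteration 1:
  p: GS value = (11 - (1)·-2.100 - (-2)·-0.900 - (3)·-0.100) / (10) = 1.160;  p ← (1−ω)·2.200 + ω·1.160 = 1.264
  q: GS value = (-4 - (3)·1.264 - (4)·-0.900 - (3)·-0.100) / (14) = -0.278;  q ← (1−ω)·-2.100 + ω·-0.278 = -0.460
  r: GS value = (2 - (-2)·1.264 - (-3)·-0.460 - (4)·-0.100) / (-12) = -0.296;  r ← (1−ω)·-0.900 + ω·-0.296 = -0.356
  s: GS value = (-9 - (-1)·1.264 - (-4)·-0.460 - (-1)·-0.356) / (9) = -1.104;  s ← (1−ω)·-0.100 + ω·-1.104 = -1.004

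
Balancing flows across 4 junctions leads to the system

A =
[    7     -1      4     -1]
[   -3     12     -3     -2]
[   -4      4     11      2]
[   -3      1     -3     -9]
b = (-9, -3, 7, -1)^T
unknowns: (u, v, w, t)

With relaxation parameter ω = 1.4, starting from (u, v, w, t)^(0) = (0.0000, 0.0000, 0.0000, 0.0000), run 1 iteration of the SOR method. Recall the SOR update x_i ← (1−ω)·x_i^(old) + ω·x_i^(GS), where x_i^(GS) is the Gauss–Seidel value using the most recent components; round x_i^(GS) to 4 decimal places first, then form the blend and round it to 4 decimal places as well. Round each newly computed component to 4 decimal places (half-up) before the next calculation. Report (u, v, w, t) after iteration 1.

Iteration 1:
  u: GS value = (-9 - (-1)·0.0000 - (4)·0.0000 - (-1)·0.0000) / (7) = -1.2857;  u ← (1−ω)·0.0000 + ω·-1.2857 = -1.8000
  v: GS value = (-3 - (-3)·-1.8000 - (-3)·0.0000 - (-2)·0.0000) / (12) = -0.7000;  v ← (1−ω)·0.0000 + ω·-0.7000 = -0.9800
  w: GS value = (7 - (-4)·-1.8000 - (4)·-0.9800 - (2)·0.0000) / (11) = 0.3382;  w ← (1−ω)·0.0000 + ω·0.3382 = 0.4735
  t: GS value = (-1 - (-3)·-1.8000 - (1)·-0.9800 - (-3)·0.4735) / (-9) = 0.4444;  t ← (1−ω)·0.0000 + ω·0.4444 = 0.6222

(-1.8000, -0.9800, 0.4735, 0.6222)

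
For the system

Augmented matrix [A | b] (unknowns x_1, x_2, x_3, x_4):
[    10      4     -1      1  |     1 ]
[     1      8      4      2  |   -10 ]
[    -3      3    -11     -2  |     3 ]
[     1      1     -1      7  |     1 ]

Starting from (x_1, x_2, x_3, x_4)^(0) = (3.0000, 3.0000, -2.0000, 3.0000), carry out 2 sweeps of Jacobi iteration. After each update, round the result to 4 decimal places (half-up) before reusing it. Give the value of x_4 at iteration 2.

Iteration 1:
  x_1 = (1 - (4)·3.0000 - (-1)·-2.0000 - (1)·3.0000) / (10) = -1.6000
  x_2 = (-10 - (1)·3.0000 - (4)·-2.0000 - (2)·3.0000) / (8) = -1.3750
  x_3 = (3 - (-3)·3.0000 - (3)·3.0000 - (-2)·3.0000) / (-11) = -0.8182
  x_4 = (1 - (1)·3.0000 - (1)·3.0000 - (-1)·-2.0000) / (7) = -1.0000
Iteration 2:
  x_1 = (1 - (4)·-1.3750 - (-1)·-0.8182 - (1)·-1.0000) / (10) = 0.6682
  x_2 = (-10 - (1)·-1.6000 - (4)·-0.8182 - (2)·-1.0000) / (8) = -0.3909
  x_3 = (3 - (-3)·-1.6000 - (3)·-1.3750 - (-2)·-1.0000) / (-11) = -0.0295
  x_4 = (1 - (1)·-1.6000 - (1)·-1.3750 - (-1)·-0.8182) / (7) = 0.4510

0.4510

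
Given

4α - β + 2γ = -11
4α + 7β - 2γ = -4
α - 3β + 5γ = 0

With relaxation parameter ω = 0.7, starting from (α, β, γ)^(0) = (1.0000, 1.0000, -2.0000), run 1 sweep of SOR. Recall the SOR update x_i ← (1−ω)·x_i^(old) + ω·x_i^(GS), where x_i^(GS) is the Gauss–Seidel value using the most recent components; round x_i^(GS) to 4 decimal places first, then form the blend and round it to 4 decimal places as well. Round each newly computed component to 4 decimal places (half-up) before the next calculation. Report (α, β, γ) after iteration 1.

Iteration 1:
  α: GS value = (-11 - (-1)·1.0000 - (2)·-2.0000) / (4) = -1.5000;  α ← (1−ω)·1.0000 + ω·-1.5000 = -0.7500
  β: GS value = (-4 - (4)·-0.7500 - (-2)·-2.0000) / (7) = -0.7143;  β ← (1−ω)·1.0000 + ω·-0.7143 = -0.2000
  γ: GS value = (0 - (1)·-0.7500 - (-3)·-0.2000) / (5) = 0.0300;  γ ← (1−ω)·-2.0000 + ω·0.0300 = -0.5790

(-0.7500, -0.2000, -0.5790)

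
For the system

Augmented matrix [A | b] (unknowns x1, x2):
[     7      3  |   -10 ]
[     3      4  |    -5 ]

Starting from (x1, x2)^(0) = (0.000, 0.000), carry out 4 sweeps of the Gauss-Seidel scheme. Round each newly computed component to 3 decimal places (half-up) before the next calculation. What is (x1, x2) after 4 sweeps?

Iteration 1:
  x1 = (-10 - (3)·0.000) / (7) = -1.429
  x2 = (-5 - (3)·-1.429) / (4) = -0.178
Iteration 2:
  x1 = (-10 - (3)·-0.178) / (7) = -1.352
  x2 = (-5 - (3)·-1.352) / (4) = -0.236
Iteration 3:
  x1 = (-10 - (3)·-0.236) / (7) = -1.327
  x2 = (-5 - (3)·-1.327) / (4) = -0.255
Iteration 4:
  x1 = (-10 - (3)·-0.255) / (7) = -1.319
  x2 = (-5 - (3)·-1.319) / (4) = -0.261

(-1.319, -0.261)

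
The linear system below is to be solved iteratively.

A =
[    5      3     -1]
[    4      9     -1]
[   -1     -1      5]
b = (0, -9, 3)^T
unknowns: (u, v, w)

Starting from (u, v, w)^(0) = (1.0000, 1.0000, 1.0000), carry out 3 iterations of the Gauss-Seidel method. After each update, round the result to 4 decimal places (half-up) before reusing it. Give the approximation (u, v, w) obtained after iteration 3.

(0.8016, -1.3047, 0.4994)

Iteration 1:
  u = (0 - (3)·1.0000 - (-1)·1.0000) / (5) = -0.4000
  v = (-9 - (4)·-0.4000 - (-1)·1.0000) / (9) = -0.7111
  w = (3 - (-1)·-0.4000 - (-1)·-0.7111) / (5) = 0.3778
Iteration 2:
  u = (0 - (3)·-0.7111 - (-1)·0.3778) / (5) = 0.5022
  v = (-9 - (4)·0.5022 - (-1)·0.3778) / (9) = -1.1812
  w = (3 - (-1)·0.5022 - (-1)·-1.1812) / (5) = 0.4642
Iteration 3:
  u = (0 - (3)·-1.1812 - (-1)·0.4642) / (5) = 0.8016
  v = (-9 - (4)·0.8016 - (-1)·0.4642) / (9) = -1.3047
  w = (3 - (-1)·0.8016 - (-1)·-1.3047) / (5) = 0.4994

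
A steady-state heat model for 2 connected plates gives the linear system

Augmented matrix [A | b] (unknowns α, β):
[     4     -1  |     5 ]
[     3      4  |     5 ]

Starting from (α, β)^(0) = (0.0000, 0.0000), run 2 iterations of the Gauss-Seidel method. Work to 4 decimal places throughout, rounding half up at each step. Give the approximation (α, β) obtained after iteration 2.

(1.3281, 0.2539)

Iteration 1:
  α = (5 - (-1)·0.0000) / (4) = 1.2500
  β = (5 - (3)·1.2500) / (4) = 0.3125
Iteration 2:
  α = (5 - (-1)·0.3125) / (4) = 1.3281
  β = (5 - (3)·1.3281) / (4) = 0.2539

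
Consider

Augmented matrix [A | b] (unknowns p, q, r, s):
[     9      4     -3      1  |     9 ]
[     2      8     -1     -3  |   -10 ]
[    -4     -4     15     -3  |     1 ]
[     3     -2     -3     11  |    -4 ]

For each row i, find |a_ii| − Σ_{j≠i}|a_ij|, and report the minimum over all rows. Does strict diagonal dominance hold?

row 1: |9| − (4+3+1) = 1
row 2: |8| − (2+1+3) = 2
row 3: |15| − (4+4+3) = 4
row 4: |11| − (3+2+3) = 3
minimum over rows = 1 → strictly diagonally dominant (convergence guaranteed)

1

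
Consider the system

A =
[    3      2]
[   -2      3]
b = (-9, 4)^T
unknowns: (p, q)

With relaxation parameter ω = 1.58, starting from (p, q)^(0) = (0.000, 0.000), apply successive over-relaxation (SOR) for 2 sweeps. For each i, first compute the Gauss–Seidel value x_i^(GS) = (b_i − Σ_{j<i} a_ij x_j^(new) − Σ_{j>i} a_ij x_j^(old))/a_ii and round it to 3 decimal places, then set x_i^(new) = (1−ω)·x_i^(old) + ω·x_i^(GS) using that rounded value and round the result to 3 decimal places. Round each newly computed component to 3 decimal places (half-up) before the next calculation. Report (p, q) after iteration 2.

(1.051, 4.888)

Iteration 1:
  p: GS value = (-9 - (2)·0.000) / (3) = -3.000;  p ← (1−ω)·0.000 + ω·-3.000 = -4.740
  q: GS value = (4 - (-2)·-4.740) / (3) = -1.827;  q ← (1−ω)·0.000 + ω·-1.827 = -2.887
Iteration 2:
  p: GS value = (-9 - (2)·-2.887) / (3) = -1.075;  p ← (1−ω)·-4.740 + ω·-1.075 = 1.051
  q: GS value = (4 - (-2)·1.051) / (3) = 2.034;  q ← (1−ω)·-2.887 + ω·2.034 = 4.888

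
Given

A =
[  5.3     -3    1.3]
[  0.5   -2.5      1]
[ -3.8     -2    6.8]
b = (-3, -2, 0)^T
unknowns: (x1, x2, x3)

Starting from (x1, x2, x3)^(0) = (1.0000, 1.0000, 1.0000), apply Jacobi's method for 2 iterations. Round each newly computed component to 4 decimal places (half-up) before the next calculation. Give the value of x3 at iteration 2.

Iteration 1:
  x1 = (-3 - (-3)·1.0000 - (1.3)·1.0000) / (5.3) = -0.2453
  x2 = (-2 - (0.5)·1.0000 - (1)·1.0000) / (-2.5) = 1.4000
  x3 = (0 - (-3.8)·1.0000 - (-2)·1.0000) / (6.8) = 0.8529
Iteration 2:
  x1 = (-3 - (-3)·1.4000 - (1.3)·0.8529) / (5.3) = 0.0172
  x2 = (-2 - (0.5)·-0.2453 - (1)·0.8529) / (-2.5) = 1.0921
  x3 = (0 - (-3.8)·-0.2453 - (-2)·1.4000) / (6.8) = 0.2747

0.2747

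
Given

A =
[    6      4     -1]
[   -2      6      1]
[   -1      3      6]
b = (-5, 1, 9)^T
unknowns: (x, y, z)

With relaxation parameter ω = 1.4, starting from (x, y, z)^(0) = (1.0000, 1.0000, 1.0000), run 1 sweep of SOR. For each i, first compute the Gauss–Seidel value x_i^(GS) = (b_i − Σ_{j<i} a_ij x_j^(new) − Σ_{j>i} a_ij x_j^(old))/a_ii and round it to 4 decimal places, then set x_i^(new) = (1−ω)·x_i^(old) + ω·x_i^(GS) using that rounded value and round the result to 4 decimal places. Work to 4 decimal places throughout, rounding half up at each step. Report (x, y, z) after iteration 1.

(-2.2666, -1.4577, 2.1915)

Iteration 1:
  x: GS value = (-5 - (4)·1.0000 - (-1)·1.0000) / (6) = -1.3333;  x ← (1−ω)·1.0000 + ω·-1.3333 = -2.2666
  y: GS value = (1 - (-2)·-2.2666 - (1)·1.0000) / (6) = -0.7555;  y ← (1−ω)·1.0000 + ω·-0.7555 = -1.4577
  z: GS value = (9 - (-1)·-2.2666 - (3)·-1.4577) / (6) = 1.8511;  z ← (1−ω)·1.0000 + ω·1.8511 = 2.1915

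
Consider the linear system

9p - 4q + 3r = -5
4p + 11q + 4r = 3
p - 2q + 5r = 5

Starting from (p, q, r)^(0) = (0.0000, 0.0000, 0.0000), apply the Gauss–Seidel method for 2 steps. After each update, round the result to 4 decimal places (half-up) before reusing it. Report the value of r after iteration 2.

1.1887

Iteration 1:
  p = (-5 - (-4)·0.0000 - (3)·0.0000) / (9) = -0.5556
  q = (3 - (4)·-0.5556 - (4)·0.0000) / (11) = 0.4748
  r = (5 - (1)·-0.5556 - (-2)·0.4748) / (5) = 1.3010
Iteration 2:
  p = (-5 - (-4)·0.4748 - (3)·1.3010) / (9) = -0.7782
  q = (3 - (4)·-0.7782 - (4)·1.3010) / (11) = 0.0826
  r = (5 - (1)·-0.7782 - (-2)·0.0826) / (5) = 1.1887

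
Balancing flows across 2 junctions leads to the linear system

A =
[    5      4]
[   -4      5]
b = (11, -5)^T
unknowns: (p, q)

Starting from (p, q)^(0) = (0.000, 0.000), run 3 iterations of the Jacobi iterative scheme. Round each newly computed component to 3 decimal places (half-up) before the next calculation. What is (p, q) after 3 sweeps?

(1.592, 1.400)

Iteration 1:
  p = (11 - (4)·0.000) / (5) = 2.200
  q = (-5 - (-4)·0.000) / (5) = -1.000
Iteration 2:
  p = (11 - (4)·-1.000) / (5) = 3.000
  q = (-5 - (-4)·2.200) / (5) = 0.760
Iteration 3:
  p = (11 - (4)·0.760) / (5) = 1.592
  q = (-5 - (-4)·3.000) / (5) = 1.400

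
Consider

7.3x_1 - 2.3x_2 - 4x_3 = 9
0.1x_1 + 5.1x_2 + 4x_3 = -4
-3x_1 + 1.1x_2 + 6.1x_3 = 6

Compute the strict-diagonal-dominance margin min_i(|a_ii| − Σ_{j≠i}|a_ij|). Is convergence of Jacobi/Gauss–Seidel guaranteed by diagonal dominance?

row 1: |7.3| − (2.3+4) = 1
row 2: |5.1| − (0.1+4) = 1
row 3: |6.1| − (3+1.1) = 2
minimum over rows = 1 → strictly diagonally dominant (convergence guaranteed)

1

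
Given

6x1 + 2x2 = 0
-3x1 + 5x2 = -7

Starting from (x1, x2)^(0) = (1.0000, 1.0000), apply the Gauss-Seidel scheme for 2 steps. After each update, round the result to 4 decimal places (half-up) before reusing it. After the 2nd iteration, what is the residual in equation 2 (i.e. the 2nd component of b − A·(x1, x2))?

Iteration 1:
  x1 = (0 - (2)·1.0000) / (6) = -0.3333
  x2 = (-7 - (-3)·-0.3333) / (5) = -1.6000
Iteration 2:
  x1 = (0 - (2)·-1.6000) / (6) = 0.5333
  x2 = (-7 - (-3)·0.5333) / (5) = -1.0800
Residual b − A·x = (-1.0398, -0.0001)

-0.0001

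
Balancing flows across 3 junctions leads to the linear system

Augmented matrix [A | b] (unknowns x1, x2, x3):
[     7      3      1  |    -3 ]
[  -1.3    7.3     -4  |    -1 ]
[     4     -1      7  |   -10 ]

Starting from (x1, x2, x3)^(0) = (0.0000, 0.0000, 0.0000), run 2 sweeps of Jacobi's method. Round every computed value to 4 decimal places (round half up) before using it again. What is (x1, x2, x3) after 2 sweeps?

Iteration 1:
  x1 = (-3 - (3)·0.0000 - (1)·0.0000) / (7) = -0.4286
  x2 = (-1 - (-1.3)·0.0000 - (-4)·0.0000) / (7.3) = -0.1370
  x3 = (-10 - (4)·0.0000 - (-1)·0.0000) / (7) = -1.4286
Iteration 2:
  x1 = (-3 - (3)·-0.1370 - (1)·-1.4286) / (7) = -0.1658
  x2 = (-1 - (-1.3)·-0.4286 - (-4)·-1.4286) / (7.3) = -0.9961
  x3 = (-10 - (4)·-0.4286 - (-1)·-0.1370) / (7) = -1.2032

(-0.1658, -0.9961, -1.2032)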